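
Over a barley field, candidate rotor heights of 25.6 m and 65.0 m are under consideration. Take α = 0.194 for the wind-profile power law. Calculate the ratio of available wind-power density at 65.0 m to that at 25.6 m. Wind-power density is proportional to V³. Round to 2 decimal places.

1.72

Speed ratio: V_B/V_A = (z_B/z_A)^α = (65.0/25.6)^0.194 = (2.5391)^0.194 = 1.19814
Power-density ratio: P_B/P_A = (V_B/V_A)³ = (1.19814)³ = 1.71997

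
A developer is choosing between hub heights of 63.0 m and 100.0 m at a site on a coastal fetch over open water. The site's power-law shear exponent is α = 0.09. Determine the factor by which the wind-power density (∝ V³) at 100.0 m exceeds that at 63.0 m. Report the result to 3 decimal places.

Speed ratio: V_B/V_A = (z_B/z_A)^α = (100.0/63.0)^0.09 = (1.5873)^0.09 = 1.04246
Power-density ratio: P_B/P_A = (V_B/V_A)³ = (1.04246)³ = 1.13286

1.133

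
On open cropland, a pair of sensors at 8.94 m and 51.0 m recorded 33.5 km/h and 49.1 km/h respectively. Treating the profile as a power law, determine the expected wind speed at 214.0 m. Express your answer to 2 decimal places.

First find α: α = ln(V₂/V₁)/ln(z₂/z₁) = ln(49.1/33.5)/ln(51.0/8.94) = 0.38231/1.74129 = 0.2196
Extrapolate from 51.0 m to 214.0 m: V₃ = 49.1 × (214.0/51.0)^0.2196 = 49.1 × 1.3701 = 67.2716 km/h

67.27 km/h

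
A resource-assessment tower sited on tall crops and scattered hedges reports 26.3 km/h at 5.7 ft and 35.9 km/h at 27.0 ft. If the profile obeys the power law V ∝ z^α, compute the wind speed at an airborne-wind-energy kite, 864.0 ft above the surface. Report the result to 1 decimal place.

First find α: α = ln(V₂/V₁)/ln(z₂/z₁) = ln(35.9/26.3)/ln(27.0/5.7) = 0.31117/1.55537 = 0.2001
Extrapolate from 27.0 ft to 864.0 ft: V₃ = 35.9 × (864.0/27.0)^0.2001 = 35.9 × 2.0004 = 71.8151 km/h

71.8 km/h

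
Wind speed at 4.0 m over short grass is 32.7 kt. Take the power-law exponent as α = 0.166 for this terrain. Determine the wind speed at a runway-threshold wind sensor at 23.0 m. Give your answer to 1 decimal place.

Power-law profile: V₂ = V₁ · (z₂/z₁)^α
V₂ = 32.7 × (23.0/4.0)^0.166 = 32.7 × (5.7500)^0.166
    = 32.7 × 1.3369 = 43.7172 kt

43.7 kt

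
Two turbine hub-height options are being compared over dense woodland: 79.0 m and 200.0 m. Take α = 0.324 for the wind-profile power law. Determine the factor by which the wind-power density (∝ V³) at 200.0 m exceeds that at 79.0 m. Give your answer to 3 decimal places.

Speed ratio: V_B/V_A = (z_B/z_A)^α = (200.0/79.0)^0.324 = (2.5316)^0.324 = 1.35115
Power-density ratio: P_B/P_A = (V_B/V_A)³ = (1.35115)³ = 2.46665

2.467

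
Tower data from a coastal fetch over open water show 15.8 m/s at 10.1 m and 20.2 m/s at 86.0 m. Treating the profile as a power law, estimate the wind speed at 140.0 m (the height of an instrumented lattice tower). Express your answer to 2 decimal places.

First find α: α = ln(V₂/V₁)/ln(z₂/z₁) = ln(20.2/15.8)/ln(86.0/10.1) = 0.24567/2.14181 = 0.1147
Extrapolate from 86.0 m to 140.0 m: V₃ = 20.2 × (140.0/86.0)^0.1147 = 20.2 × 1.0575 = 21.3612 m/s

21.36 m/s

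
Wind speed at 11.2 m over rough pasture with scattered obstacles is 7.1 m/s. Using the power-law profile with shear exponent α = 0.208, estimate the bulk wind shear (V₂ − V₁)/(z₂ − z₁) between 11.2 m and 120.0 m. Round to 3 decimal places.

Power law: V₂ = V₁ · (z₂/z₁)^α = 7.1 × (10.7143)^0.208 = 11.6276 m/s
ΔV/Δz = (11.6276 − 7.1)/(120.0 − 11.2) = 4.5276/108.8000 = 0.04161 m/s/m

0.042 m/s/m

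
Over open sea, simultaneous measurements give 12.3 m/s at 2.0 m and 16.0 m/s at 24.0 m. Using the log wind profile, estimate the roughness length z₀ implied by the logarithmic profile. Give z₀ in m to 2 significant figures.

z₀ ≈ 0.00052 m

Log law: V(z) ∝ ln(z/z₀). With r = V₁/V₂ = 12.3/16.0 = 0.76875,
r · ln(z₂/z₀) = ln(z₁/z₀) ⇒ ln z₀ = (ln z₁ − r·ln z₂)/(1 − r)
ln z₀ = (0.69315 − 0.76875×3.17805) / 0.23125 = -7.5675
z₀ = exp(-7.5675) = 0.0005170 m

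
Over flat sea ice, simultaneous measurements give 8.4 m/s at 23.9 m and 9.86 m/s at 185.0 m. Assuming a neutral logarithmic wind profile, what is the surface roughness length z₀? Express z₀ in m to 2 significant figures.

z₀ ≈ 0.00018 m

Log law: V(z) ∝ ln(z/z₀). With r = V₁/V₂ = 8.4/9.86 = 0.85193,
r · ln(z₂/z₀) = ln(z₁/z₀) ⇒ ln z₀ = (ln z₁ − r·ln z₂)/(1 − r)
ln z₀ = (3.17388 − 0.85193×5.22036) / 0.14807 = -8.6004
z₀ = exp(-8.6004) = 0.0001840 m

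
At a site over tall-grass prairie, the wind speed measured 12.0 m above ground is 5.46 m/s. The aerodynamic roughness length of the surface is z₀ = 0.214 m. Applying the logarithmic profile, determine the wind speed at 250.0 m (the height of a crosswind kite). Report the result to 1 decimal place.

Log law: V(z) ∝ ln(z/z₀), so V₂/V₁ = ln(z₂/z₀) / ln(z₁/z₀).
ln(250.0/0.214) = 7.0632, ln(12.0/0.214) = 4.0267
V₂ = 5.46 × 7.0632/4.0267 = 5.46 × 1.7541 = 9.5774 m/s

9.6 m/s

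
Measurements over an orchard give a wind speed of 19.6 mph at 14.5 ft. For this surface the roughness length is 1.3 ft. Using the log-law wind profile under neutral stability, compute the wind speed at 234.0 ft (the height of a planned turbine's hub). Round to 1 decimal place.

42.2 mph

Log law: V(z) ∝ ln(z/z₀), so V₂/V₁ = ln(z₂/z₀) / ln(z₁/z₀).
ln(234.0/1.3) = 5.1930, ln(14.5/1.3) = 2.4118
V₂ = 19.6 × 5.1930/2.4118 = 19.6 × 2.1532 = 42.2019 mph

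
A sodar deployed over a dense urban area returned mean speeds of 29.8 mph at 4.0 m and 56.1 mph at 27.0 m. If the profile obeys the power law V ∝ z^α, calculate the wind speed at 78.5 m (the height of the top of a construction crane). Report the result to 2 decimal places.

First find α: α = ln(V₂/V₁)/ln(z₂/z₁) = ln(56.1/29.8)/ln(27.0/4.0) = 0.63263/1.90954 = 0.3313
Extrapolate from 27.0 m to 78.5 m: V₃ = 56.1 × (78.5/27.0)^0.3313 = 56.1 × 1.4242 = 79.8953 mph

79.90 mph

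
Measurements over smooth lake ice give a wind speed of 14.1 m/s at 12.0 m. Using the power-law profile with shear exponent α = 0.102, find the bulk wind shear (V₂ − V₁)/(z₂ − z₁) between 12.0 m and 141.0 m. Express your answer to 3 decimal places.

0.031 m/s/m

Power law: V₂ = V₁ · (z₂/z₁)^α = 14.1 × (11.7500)^0.102 = 18.1285 m/s
ΔV/Δz = (18.1285 − 14.1)/(141.0 − 12.0) = 4.0285/129.0000 = 0.03123 m/s/m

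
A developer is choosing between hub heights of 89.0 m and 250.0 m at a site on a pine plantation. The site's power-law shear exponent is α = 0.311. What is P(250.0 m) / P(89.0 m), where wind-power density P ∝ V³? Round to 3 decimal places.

2.621

Speed ratio: V_B/V_A = (z_B/z_A)^α = (250.0/89.0)^0.311 = (2.8090)^0.311 = 1.37879
Power-density ratio: P_B/P_A = (V_B/V_A)³ = (1.37879)³ = 2.62118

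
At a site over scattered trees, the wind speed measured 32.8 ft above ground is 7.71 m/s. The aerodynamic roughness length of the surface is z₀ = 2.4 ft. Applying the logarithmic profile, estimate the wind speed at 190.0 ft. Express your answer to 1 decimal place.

Log law: V(z) ∝ ln(z/z₀), so V₂/V₁ = ln(z₂/z₀) / ln(z₁/z₀).
ln(190.0/2.4) = 4.3716, ln(32.8/2.4) = 2.6150
V₂ = 7.71 × 4.3716/2.6150 = 7.71 × 1.6717 = 12.8892 m/s

12.9 m/s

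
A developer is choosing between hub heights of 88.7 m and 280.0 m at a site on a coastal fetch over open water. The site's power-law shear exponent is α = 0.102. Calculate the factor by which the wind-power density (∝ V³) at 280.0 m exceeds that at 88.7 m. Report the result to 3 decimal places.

Speed ratio: V_B/V_A = (z_B/z_A)^α = (280.0/88.7)^0.102 = (3.1567)^0.102 = 1.12440
Power-density ratio: P_B/P_A = (V_B/V_A)³ = (1.12440)³ = 1.42156

1.422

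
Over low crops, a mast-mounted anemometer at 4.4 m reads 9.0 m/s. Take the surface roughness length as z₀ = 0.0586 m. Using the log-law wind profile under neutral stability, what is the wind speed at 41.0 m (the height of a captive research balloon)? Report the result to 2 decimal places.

Log law: V(z) ∝ ln(z/z₀), so V₂/V₁ = ln(z₂/z₀) / ln(z₁/z₀).
ln(41.0/0.0586) = 6.5506, ln(4.4/0.0586) = 4.3186
V₂ = 9.0 × 6.5506/4.3186 = 9.0 × 1.5168 = 13.6514 m/s

13.65 m/s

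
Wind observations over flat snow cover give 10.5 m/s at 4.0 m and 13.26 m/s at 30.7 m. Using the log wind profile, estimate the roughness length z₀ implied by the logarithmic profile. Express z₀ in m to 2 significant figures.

z₀ ≈ 0.0017 m

Log law: V(z) ∝ ln(z/z₀). With r = V₁/V₂ = 10.5/13.26 = 0.79186,
r · ln(z₂/z₀) = ln(z₁/z₀) ⇒ ln z₀ = (ln z₁ − r·ln z₂)/(1 − r)
ln z₀ = (1.38629 − 0.79186×3.42426) / 0.20814 = -6.3668
z₀ = exp(-6.3668) = 0.001718 m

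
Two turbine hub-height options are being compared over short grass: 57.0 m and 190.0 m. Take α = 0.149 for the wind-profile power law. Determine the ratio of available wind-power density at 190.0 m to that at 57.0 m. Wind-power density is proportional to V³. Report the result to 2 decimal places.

1.71

Speed ratio: V_B/V_A = (z_B/z_A)^α = (190.0/57.0)^0.149 = (3.3333)^0.149 = 1.19649
Power-density ratio: P_B/P_A = (V_B/V_A)³ = (1.19649)³ = 1.71288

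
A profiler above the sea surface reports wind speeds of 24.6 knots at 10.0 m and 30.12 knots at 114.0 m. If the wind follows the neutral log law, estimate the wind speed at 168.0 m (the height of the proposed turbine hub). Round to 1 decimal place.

Log law: V ∝ ln(z/z₀). From the pair, with r = V₁/V₂ = 0.81673,
ln z₀ = (ln z₁ − r·ln z₂)/(1 − r) = (2.3026 − 0.81673×4.7362)/0.18327 = -8.5429 → z₀ = 0.0001949 m
V₃ = V₁ · ln(z₃/z₀)/ln(z₁/z₀) = 24.6 × 13.6668/10.8455 = 30.9995 knots

31.0 knots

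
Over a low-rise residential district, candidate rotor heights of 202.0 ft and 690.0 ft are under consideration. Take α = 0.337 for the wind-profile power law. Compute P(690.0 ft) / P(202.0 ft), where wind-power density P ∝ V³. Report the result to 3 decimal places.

3.462

Speed ratio: V_B/V_A = (z_B/z_A)^α = (690.0/202.0)^0.337 = (3.4158)^0.337 = 1.51283
Power-density ratio: P_B/P_A = (V_B/V_A)³ = (1.51283)³ = 3.46231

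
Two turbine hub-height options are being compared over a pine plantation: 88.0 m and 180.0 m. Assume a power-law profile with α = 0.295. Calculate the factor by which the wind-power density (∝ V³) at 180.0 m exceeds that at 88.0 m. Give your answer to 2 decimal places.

1.88

Speed ratio: V_B/V_A = (z_B/z_A)^α = (180.0/88.0)^0.295 = (2.0455)^0.295 = 1.23505
Power-density ratio: P_B/P_A = (V_B/V_A)³ = (1.23505)³ = 1.88386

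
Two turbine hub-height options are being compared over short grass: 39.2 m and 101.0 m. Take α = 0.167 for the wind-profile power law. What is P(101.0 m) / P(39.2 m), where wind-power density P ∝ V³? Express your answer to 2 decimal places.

Speed ratio: V_B/V_A = (z_B/z_A)^α = (101.0/39.2)^0.167 = (2.5765)^0.167 = 1.17123
Power-density ratio: P_B/P_A = (V_B/V_A)³ = (1.17123)³ = 1.60668

1.61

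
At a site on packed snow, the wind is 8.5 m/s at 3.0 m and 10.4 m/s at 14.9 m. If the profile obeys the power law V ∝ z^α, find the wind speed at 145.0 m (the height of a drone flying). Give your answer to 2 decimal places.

First find α: α = ln(V₂/V₁)/ln(z₂/z₁) = ln(10.4/8.5)/ln(14.9/3.0) = 0.20174/1.60275 = 0.1259
Extrapolate from 14.9 m to 145.0 m: V₃ = 10.4 × (145.0/14.9)^0.1259 = 10.4 × 1.3316 = 13.8489 m/s

13.85 m/s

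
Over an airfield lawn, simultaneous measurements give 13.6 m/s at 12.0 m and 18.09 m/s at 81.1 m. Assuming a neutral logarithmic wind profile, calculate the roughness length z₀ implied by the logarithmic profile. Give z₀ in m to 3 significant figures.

Log law: V(z) ∝ ln(z/z₀). With r = V₁/V₂ = 13.6/18.09 = 0.75180,
r · ln(z₂/z₀) = ln(z₁/z₀) ⇒ ln z₀ = (ln z₁ − r·ln z₂)/(1 − r)
ln z₀ = (2.48491 − 0.75180×4.39568) / 0.24820 = -3.3027
z₀ = exp(-3.3027) = 0.03678 m

z₀ ≈ 0.0368 m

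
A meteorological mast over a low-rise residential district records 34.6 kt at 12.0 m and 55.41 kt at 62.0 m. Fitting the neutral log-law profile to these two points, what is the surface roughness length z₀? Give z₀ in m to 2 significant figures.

Log law: V(z) ∝ ln(z/z₀). With r = V₁/V₂ = 34.6/55.41 = 0.62444,
r · ln(z₂/z₀) = ln(z₁/z₀) ⇒ ln z₀ = (ln z₁ − r·ln z₂)/(1 − r)
ln z₀ = (2.48491 − 0.62444×4.12713) / 0.37556 = -0.2456
z₀ = exp(-0.2456) = 0.7823 m

z₀ ≈ 0.78 m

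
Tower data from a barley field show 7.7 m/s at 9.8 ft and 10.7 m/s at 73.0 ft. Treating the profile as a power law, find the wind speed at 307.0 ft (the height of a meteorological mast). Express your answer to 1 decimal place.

13.5 m/s

First find α: α = ln(V₂/V₁)/ln(z₂/z₁) = ln(10.7/7.7)/ln(73.0/9.8) = 0.32902/2.00808 = 0.1638
Extrapolate from 73.0 ft to 307.0 ft: V₃ = 10.7 × (307.0/73.0)^0.1638 = 10.7 × 1.2654 = 13.5393 m/s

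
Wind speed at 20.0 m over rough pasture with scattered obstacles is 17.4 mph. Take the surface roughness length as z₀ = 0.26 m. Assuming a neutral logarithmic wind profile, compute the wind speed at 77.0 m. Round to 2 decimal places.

22.80 mph

Log law: V(z) ∝ ln(z/z₀), so V₂/V₁ = ln(z₂/z₀) / ln(z₁/z₀).
ln(77.0/0.26) = 5.6909, ln(20.0/0.26) = 4.3428
V₂ = 17.4 × 5.6909/4.3428 = 17.4 × 1.3104 = 22.8012 mph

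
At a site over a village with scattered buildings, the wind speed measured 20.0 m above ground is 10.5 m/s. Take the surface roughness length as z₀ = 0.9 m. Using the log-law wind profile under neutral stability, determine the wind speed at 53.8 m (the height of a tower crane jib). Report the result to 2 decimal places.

13.85 m/s

Log law: V(z) ∝ ln(z/z₀), so V₂/V₁ = ln(z₂/z₀) / ln(z₁/z₀).
ln(53.8/0.9) = 4.0906, ln(20.0/0.9) = 3.1011
V₂ = 10.5 × 4.0906/3.1011 = 10.5 × 1.3191 = 13.8505 m/s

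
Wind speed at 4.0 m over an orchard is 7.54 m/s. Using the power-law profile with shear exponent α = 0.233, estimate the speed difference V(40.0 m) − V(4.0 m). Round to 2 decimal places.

Power law: V₂ = V₁ · (z₂/z₁)^α = 7.54 × (10.0000)^0.233 = 12.8935 m/s
ΔV = 12.8935 − 7.54 = 5.3535 m/s

5.35 m/s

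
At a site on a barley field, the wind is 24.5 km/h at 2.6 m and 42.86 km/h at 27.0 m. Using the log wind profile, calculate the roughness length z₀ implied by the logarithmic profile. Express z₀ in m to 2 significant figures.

z₀ ≈ 0.11 m

Log law: V(z) ∝ ln(z/z₀). With r = V₁/V₂ = 24.5/42.86 = 0.57163,
r · ln(z₂/z₀) = ln(z₁/z₀) ⇒ ln z₀ = (ln z₁ − r·ln z₂)/(1 − r)
ln z₀ = (0.95551 − 0.57163×3.29584) / 0.42837 = -2.1675
z₀ = exp(-2.1675) = 0.1145 m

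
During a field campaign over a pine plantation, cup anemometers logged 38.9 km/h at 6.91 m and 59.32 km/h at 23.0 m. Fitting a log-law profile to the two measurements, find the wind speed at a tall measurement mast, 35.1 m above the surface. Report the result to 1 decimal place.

Log law: V ∝ ln(z/z₀). From the pair, with r = V₁/V₂ = 0.65577,
ln z₀ = (ln z₁ − r·ln z₂)/(1 − r) = (1.9330 − 0.65577×3.1355)/0.34423 = -0.3578 → z₀ = 0.6992 m
V₃ = V₁ · ln(z₃/z₀)/ln(z₁/z₀) = 38.9 × 3.9160/2.2908 = 66.4980 km/h

66.5 km/h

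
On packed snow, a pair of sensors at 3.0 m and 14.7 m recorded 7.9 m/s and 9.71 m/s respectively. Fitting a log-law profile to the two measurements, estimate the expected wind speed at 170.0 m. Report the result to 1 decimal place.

Log law: V ∝ ln(z/z₀). From the pair, with r = V₁/V₂ = 0.81359,
ln z₀ = (ln z₁ − r·ln z₂)/(1 − r) = (1.0986 − 0.81359×2.6878)/0.18641 = -5.8378 → z₀ = 0.002915 m
V₃ = V₁ · ln(z₃/z₀)/ln(z₁/z₀) = 7.9 × 10.9736/6.9364 = 12.4980 m/s

12.5 m/s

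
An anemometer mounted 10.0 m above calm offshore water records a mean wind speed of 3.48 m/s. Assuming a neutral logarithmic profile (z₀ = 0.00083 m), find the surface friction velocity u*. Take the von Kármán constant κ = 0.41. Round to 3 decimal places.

u* ≈ 0.152 m/s

Log law: V(z) = (u*/κ) · ln(z/z₀) ⇒ u* = κ · V / ln(z/z₀)
u* = 0.41 × 3.48 / ln(10.0/0.00083) = 0.41 × 3.48 / 9.3967
   = 1.4268 / 9.3967 = 0.1518 m/s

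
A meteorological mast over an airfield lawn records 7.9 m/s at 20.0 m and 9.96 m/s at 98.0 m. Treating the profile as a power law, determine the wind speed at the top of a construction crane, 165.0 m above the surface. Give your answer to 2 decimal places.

10.75 m/s

First find α: α = ln(V₂/V₁)/ln(z₂/z₁) = ln(9.96/7.9)/ln(98.0/20.0) = 0.23171/1.58924 = 0.1458
Extrapolate from 98.0 m to 165.0 m: V₃ = 9.96 × (165.0/98.0)^0.1458 = 9.96 × 1.0789 = 10.7460 m/s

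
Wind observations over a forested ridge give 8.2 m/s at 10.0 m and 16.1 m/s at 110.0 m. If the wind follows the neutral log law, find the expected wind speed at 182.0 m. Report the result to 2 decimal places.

Log law: V ∝ ln(z/z₀). From the pair, with r = V₁/V₂ = 0.50932,
ln z₀ = (ln z₁ − r·ln z₂)/(1 − r) = (2.3026 − 0.50932×4.7005)/0.49068 = -0.1864 → z₀ = 0.8300 m
V₃ = V₁ · ln(z₃/z₀)/ln(z₁/z₀) = 8.2 × 5.3904/2.4890 = 17.7589 m/s

17.76 m/s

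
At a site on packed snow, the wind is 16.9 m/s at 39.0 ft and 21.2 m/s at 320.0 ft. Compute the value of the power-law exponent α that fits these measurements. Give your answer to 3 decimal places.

Power law: V₂/V₁ = (z₂/z₁)^α ⇒ α = ln(V₂/V₁) / ln(z₂/z₁)
α = ln(21.2/16.9) / ln(320.0/39.0) = ln(1.2544) / ln(8.2051)
  = 0.22669 / 2.10476 = 0.10770

α ≈ 0.108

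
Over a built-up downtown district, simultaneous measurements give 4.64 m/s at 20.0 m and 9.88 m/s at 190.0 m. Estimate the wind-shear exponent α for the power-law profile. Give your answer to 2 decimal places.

Power law: V₂/V₁ = (z₂/z₁)^α ⇒ α = ln(V₂/V₁) / ln(z₂/z₁)
α = ln(9.88/4.64) / ln(190.0/20.0) = ln(2.1293) / ln(9.5000)
  = 0.75580 / 2.25129 = 0.33572

α ≈ 0.34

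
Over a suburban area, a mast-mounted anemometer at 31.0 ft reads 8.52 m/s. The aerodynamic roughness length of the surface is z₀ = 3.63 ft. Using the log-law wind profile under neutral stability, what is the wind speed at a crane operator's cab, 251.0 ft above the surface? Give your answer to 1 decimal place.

16.8 m/s

Log law: V(z) ∝ ln(z/z₀), so V₂/V₁ = ln(z₂/z₀) / ln(z₁/z₀).
ln(251.0/3.63) = 4.2362, ln(31.0/3.63) = 2.1448
V₂ = 8.52 × 4.2362/2.1448 = 8.52 × 1.9752 = 16.8283 m/s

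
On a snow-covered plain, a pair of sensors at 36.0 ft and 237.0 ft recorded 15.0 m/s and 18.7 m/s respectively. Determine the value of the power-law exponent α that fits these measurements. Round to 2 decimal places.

α ≈ 0.12

Power law: V₂/V₁ = (z₂/z₁)^α ⇒ α = ln(V₂/V₁) / ln(z₂/z₁)
α = ln(18.7/15.0) / ln(237.0/36.0) = ln(1.2467) / ln(6.5833)
  = 0.22047 / 1.88454 = 0.11699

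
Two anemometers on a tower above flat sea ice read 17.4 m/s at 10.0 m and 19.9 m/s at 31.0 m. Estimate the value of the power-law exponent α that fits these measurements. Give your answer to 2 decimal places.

Power law: V₂/V₁ = (z₂/z₁)^α ⇒ α = ln(V₂/V₁) / ln(z₂/z₁)
α = ln(19.9/17.4) / ln(31.0/10.0) = ln(1.1437) / ln(3.1000)
  = 0.13425 / 1.13140 = 0.11866

α ≈ 0.12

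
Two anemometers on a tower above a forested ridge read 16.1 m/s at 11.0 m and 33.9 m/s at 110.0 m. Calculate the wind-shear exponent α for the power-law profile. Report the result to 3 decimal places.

α ≈ 0.323

Power law: V₂/V₁ = (z₂/z₁)^α ⇒ α = ln(V₂/V₁) / ln(z₂/z₁)
α = ln(33.9/16.1) / ln(110.0/11.0) = ln(2.1056) / ln(10.0000)
  = 0.74460 / 2.30259 = 0.32337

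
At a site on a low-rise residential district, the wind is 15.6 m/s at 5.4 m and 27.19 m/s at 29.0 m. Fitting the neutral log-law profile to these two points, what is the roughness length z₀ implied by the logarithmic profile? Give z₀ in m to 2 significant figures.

Log law: V(z) ∝ ln(z/z₀). With r = V₁/V₂ = 15.6/27.19 = 0.57374,
r · ln(z₂/z₀) = ln(z₁/z₀) ⇒ ln z₀ = (ln z₁ − r·ln z₂)/(1 − r)
ln z₀ = (1.68640 − 0.57374×3.36730) / 0.42626 = -0.5761
z₀ = exp(-0.5761) = 0.5621 m

z₀ ≈ 0.56 m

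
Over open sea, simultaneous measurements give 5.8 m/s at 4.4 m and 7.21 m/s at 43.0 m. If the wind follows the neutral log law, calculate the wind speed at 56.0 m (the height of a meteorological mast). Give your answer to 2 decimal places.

Log law: V ∝ ln(z/z₀). From the pair, with r = V₁/V₂ = 0.80444,
ln z₀ = (ln z₁ − r·ln z₂)/(1 − r) = (1.4816 − 0.80444×3.7612)/0.19556 = -7.8955 → z₀ = 0.0003724 m
V₃ = V₁ · ln(z₃/z₀)/ln(z₁/z₀) = 5.8 × 11.9208/9.3771 = 7.3734 m/s

7.37 m/s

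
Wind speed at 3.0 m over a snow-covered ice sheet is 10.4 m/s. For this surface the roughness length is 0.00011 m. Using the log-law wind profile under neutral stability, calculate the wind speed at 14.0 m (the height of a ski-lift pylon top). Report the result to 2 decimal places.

11.97 m/s

Log law: V(z) ∝ ln(z/z₀), so V₂/V₁ = ln(z₂/z₀) / ln(z₁/z₀).
ln(14.0/0.00011) = 11.7541, ln(3.0/0.00011) = 10.2136
V₂ = 10.4 × 11.7541/10.2136 = 10.4 × 1.1508 = 11.9686 m/s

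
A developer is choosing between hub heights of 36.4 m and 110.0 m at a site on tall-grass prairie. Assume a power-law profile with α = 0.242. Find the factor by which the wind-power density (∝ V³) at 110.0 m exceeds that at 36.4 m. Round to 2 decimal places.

Speed ratio: V_B/V_A = (z_B/z_A)^α = (110.0/36.4)^0.242 = (3.0220)^0.242 = 1.30686
Power-density ratio: P_B/P_A = (V_B/V_A)³ = (1.30686)³ = 2.23199

2.23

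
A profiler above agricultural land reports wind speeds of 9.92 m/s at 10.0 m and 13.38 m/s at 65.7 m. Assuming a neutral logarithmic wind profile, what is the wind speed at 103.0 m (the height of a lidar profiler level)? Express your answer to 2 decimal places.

Log law: V ∝ ln(z/z₀). From the pair, with r = V₁/V₂ = 0.74141,
ln z₀ = (ln z₁ − r·ln z₂)/(1 − r) = (2.3026 − 0.74141×4.1851)/0.25859 = -3.0947 → z₀ = 0.04529 m
V₃ = V₁ · ln(z₃/z₀)/ln(z₁/z₀) = 9.92 × 7.7294/5.3973 = 14.2064 m/s

14.21 m/s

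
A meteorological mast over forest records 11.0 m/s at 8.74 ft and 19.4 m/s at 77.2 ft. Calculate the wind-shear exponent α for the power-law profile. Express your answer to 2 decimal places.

α ≈ 0.26

Power law: V₂/V₁ = (z₂/z₁)^α ⇒ α = ln(V₂/V₁) / ln(z₂/z₁)
α = ln(19.4/11.0) / ln(77.2/8.74) = ln(1.7636) / ln(8.8330)
  = 0.56738 / 2.17849 = 0.26045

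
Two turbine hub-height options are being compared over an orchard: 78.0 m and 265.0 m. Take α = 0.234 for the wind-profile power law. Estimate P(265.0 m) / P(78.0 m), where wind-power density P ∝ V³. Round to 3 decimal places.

2.360

Speed ratio: V_B/V_A = (z_B/z_A)^α = (265.0/78.0)^0.234 = (3.3974)^0.234 = 1.33134
Power-density ratio: P_B/P_A = (V_B/V_A)³ = (1.33134)³ = 2.35976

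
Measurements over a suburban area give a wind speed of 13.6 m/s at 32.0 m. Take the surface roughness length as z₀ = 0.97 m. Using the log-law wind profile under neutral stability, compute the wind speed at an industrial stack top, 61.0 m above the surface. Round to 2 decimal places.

Log law: V(z) ∝ ln(z/z₀), so V₂/V₁ = ln(z₂/z₀) / ln(z₁/z₀).
ln(61.0/0.97) = 4.1413, ln(32.0/0.97) = 3.4962
V₂ = 13.6 × 4.1413/3.4962 = 13.6 × 1.1845 = 16.1095 m/s

16.11 m/s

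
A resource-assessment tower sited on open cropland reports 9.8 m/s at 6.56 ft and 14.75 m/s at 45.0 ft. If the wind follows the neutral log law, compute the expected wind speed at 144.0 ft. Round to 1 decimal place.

Log law: V ∝ ln(z/z₀). From the pair, with r = V₁/V₂ = 0.66441,
ln z₀ = (ln z₁ − r·ln z₂)/(1 − r) = (1.8810 − 0.66441×3.8067)/0.33559 = -1.9315 → z₀ = 0.1449 ft
V₃ = V₁ · ln(z₃/z₀)/ln(z₁/z₀) = 9.8 × 6.9013/3.8124 = 17.7399 m/s

17.7 m/s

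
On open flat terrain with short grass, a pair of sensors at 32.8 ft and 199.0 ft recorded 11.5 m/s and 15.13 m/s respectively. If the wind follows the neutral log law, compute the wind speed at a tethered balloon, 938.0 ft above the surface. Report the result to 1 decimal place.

18.3 m/s

Log law: V ∝ ln(z/z₀). From the pair, with r = V₁/V₂ = 0.76008,
ln z₀ = (ln z₁ − r·ln z₂)/(1 − r) = (3.4904 − 0.76008×5.2933)/0.23992 = -2.2212 → z₀ = 0.1085 ft
V₃ = V₁ · ln(z₃/z₀)/ln(z₁/z₀) = 11.5 × 9.0649/5.7116 = 18.2517 m/s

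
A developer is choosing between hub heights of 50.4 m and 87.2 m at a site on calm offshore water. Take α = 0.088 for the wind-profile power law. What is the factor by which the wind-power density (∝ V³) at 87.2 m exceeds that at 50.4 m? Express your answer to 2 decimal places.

1.16

Speed ratio: V_B/V_A = (z_B/z_A)^α = (87.2/50.4)^0.088 = (1.7302)^0.088 = 1.04943
Power-density ratio: P_B/P_A = (V_B/V_A)³ = (1.04943)³ = 1.15573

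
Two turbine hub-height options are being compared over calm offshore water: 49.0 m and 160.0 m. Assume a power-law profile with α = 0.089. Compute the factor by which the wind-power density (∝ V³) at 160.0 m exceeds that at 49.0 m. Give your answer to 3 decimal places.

1.372

Speed ratio: V_B/V_A = (z_B/z_A)^α = (160.0/49.0)^0.089 = (3.2653)^0.089 = 1.11106
Power-density ratio: P_B/P_A = (V_B/V_A)³ = (1.11106)³ = 1.37157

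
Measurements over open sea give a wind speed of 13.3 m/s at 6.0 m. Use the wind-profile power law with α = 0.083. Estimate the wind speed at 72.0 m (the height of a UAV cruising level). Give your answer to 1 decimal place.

16.3 m/s

Power-law profile: V₂ = V₁ · (z₂/z₁)^α
V₂ = 13.3 × (72.0/6.0)^0.083 = 13.3 × (12.0000)^0.083
    = 13.3 × 1.2291 = 16.3465 m/s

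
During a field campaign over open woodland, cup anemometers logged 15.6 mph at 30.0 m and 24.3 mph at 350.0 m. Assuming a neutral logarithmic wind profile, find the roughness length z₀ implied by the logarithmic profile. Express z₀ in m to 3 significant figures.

z₀ ≈ 0.366 m

Log law: V(z) ∝ ln(z/z₀). With r = V₁/V₂ = 15.6/24.3 = 0.64198,
r · ln(z₂/z₀) = ln(z₁/z₀) ⇒ ln z₀ = (ln z₁ − r·ln z₂)/(1 − r)
ln z₀ = (3.40120 − 0.64198×5.85793) / 0.35802 = -1.0040
z₀ = exp(-1.0040) = 0.3664 m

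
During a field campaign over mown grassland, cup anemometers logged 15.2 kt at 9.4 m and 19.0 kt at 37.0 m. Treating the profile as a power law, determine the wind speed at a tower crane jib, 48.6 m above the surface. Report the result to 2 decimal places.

19.86 kt

First find α: α = ln(V₂/V₁)/ln(z₂/z₁) = ln(19.0/15.2)/ln(37.0/9.4) = 0.22314/1.37021 = 0.1629
Extrapolate from 37.0 m to 48.6 m: V₃ = 19.0 × (48.6/37.0)^0.1629 = 19.0 × 1.0454 = 19.8628 kt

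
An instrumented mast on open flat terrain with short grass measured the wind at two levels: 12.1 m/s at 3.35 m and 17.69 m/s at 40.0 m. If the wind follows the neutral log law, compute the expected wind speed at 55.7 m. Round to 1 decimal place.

18.4 m/s

Log law: V ∝ ln(z/z₀). From the pair, with r = V₁/V₂ = 0.68400,
ln z₀ = (ln z₁ − r·ln z₂)/(1 − r) = (1.2090 − 0.68400×3.6889)/0.31600 = -4.1590 → z₀ = 0.01562 m
V₃ = V₁ · ln(z₃/z₀)/ln(z₁/z₀) = 12.1 × 8.1790/5.3680 = 18.4363 m/s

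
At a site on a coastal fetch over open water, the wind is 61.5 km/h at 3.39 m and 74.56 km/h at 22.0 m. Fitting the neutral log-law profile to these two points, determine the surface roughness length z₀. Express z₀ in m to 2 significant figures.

Log law: V(z) ∝ ln(z/z₀). With r = V₁/V₂ = 61.5/74.56 = 0.82484,
r · ln(z₂/z₀) = ln(z₁/z₀) ⇒ ln z₀ = (ln z₁ − r·ln z₂)/(1 − r)
ln z₀ = (1.22083 − 0.82484×3.09104) / 0.17516 = -7.5861
z₀ = exp(-7.5861) = 0.0005075 m

z₀ ≈ 0.00051 m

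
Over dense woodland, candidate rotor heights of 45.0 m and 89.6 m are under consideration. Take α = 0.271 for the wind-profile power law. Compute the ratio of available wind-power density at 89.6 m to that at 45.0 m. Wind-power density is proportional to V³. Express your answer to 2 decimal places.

Speed ratio: V_B/V_A = (z_B/z_A)^α = (89.6/45.0)^0.271 = (1.9911)^0.271 = 1.20519
Power-density ratio: P_B/P_A = (V_B/V_A)³ = (1.20519)³ = 1.75051

1.75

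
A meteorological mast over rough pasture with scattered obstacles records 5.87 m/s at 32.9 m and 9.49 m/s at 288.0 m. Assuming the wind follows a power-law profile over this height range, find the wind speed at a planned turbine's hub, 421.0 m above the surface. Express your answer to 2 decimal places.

First find α: α = ln(V₂/V₁)/ln(z₂/z₁) = ln(9.49/5.87)/ln(288.0/32.9) = 0.48038/2.16949 = 0.2214
Extrapolate from 288.0 m to 421.0 m: V₃ = 9.49 × (421.0/288.0)^0.2214 = 9.49 × 1.0877 = 10.3223 m/s

10.32 m/s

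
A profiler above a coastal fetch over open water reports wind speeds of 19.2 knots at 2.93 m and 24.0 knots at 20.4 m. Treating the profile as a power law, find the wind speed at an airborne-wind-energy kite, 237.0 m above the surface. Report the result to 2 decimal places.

31.82 knots

First find α: α = ln(V₂/V₁)/ln(z₂/z₁) = ln(24.0/19.2)/ln(20.4/2.93) = 0.22314/1.94053 = 0.1150
Extrapolate from 20.4 m to 237.0 m: V₃ = 24.0 × (237.0/20.4)^0.1150 = 24.0 × 1.3258 = 31.8193 knots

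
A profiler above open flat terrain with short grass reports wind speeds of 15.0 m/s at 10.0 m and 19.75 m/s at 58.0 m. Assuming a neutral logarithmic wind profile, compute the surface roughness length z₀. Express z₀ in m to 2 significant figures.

z₀ ≈ 0.039 m

Log law: V(z) ∝ ln(z/z₀). With r = V₁/V₂ = 15.0/19.75 = 0.75949,
r · ln(z₂/z₀) = ln(z₁/z₀) ⇒ ln z₀ = (ln z₁ − r·ln z₂)/(1 − r)
ln z₀ = (2.30259 − 0.75949×4.06044) / 0.24051 = -3.2485
z₀ = exp(-3.2485) = 0.03883 m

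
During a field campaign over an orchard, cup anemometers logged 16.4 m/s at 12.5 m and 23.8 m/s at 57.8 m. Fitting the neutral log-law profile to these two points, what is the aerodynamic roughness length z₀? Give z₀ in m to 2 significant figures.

Log law: V(z) ∝ ln(z/z₀). With r = V₁/V₂ = 16.4/23.8 = 0.68908,
r · ln(z₂/z₀) = ln(z₁/z₀) ⇒ ln z₀ = (ln z₁ − r·ln z₂)/(1 − r)
ln z₀ = (2.52573 − 0.68908×4.05699) / 0.31092 = -0.8679
z₀ = exp(-0.8679) = 0.4198 m

z₀ ≈ 0.42 m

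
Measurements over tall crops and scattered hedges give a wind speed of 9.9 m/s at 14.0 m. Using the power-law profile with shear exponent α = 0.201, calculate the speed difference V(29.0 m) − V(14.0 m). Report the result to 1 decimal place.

1.6 m/s

Power law: V₂ = V₁ · (z₂/z₁)^α = 9.9 × (2.0714)^0.201 = 11.4605 m/s
ΔV = 11.4605 − 9.9 = 1.5605 m/s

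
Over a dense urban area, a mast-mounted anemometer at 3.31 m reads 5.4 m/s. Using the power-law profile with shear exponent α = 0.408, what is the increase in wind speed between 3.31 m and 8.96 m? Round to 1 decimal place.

Power law: V₂ = V₁ · (z₂/z₁)^α = 5.4 × (2.7069)^0.408 = 8.1067 m/s
ΔV = 8.1067 − 5.4 = 2.7067 m/s

2.7 m/s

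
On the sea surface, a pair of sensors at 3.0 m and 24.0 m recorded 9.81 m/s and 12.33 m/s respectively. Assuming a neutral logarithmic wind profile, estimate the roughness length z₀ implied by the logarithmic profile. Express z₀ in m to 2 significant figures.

Log law: V(z) ∝ ln(z/z₀). With r = V₁/V₂ = 9.81/12.33 = 0.79562,
r · ln(z₂/z₀) = ln(z₁/z₀) ⇒ ln z₀ = (ln z₁ − r·ln z₂)/(1 − r)
ln z₀ = (1.09861 − 0.79562×3.17805) / 0.20438 = -6.9964
z₀ = exp(-6.9964) = 0.0009152 m

z₀ ≈ 0.00092 m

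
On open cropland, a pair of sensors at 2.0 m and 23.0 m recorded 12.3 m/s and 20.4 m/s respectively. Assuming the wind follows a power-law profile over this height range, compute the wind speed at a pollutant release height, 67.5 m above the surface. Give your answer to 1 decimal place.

First find α: α = ln(V₂/V₁)/ln(z₂/z₁) = ln(20.4/12.3)/ln(23.0/2.0) = 0.50594/2.44235 = 0.2072
Extrapolate from 23.0 m to 67.5 m: V₃ = 20.4 × (67.5/23.0)^0.2072 = 20.4 × 1.2499 = 25.4970 m/s

25.5 m/s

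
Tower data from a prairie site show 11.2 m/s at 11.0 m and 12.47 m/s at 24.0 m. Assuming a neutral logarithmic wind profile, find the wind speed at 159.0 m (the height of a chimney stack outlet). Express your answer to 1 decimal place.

Log law: V ∝ ln(z/z₀). From the pair, with r = V₁/V₂ = 0.89816,
ln z₀ = (ln z₁ − r·ln z₂)/(1 − r) = (2.3979 − 0.89816×3.1781)/0.10184 = -4.4822 → z₀ = 0.01131 m
V₃ = V₁ · ln(z₃/z₀)/ln(z₁/z₀) = 11.2 × 9.5511/6.8801 = 15.5481 m/s

15.5 m/s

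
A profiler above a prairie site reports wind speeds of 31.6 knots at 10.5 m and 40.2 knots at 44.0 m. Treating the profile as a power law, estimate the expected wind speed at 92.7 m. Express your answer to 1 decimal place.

First find α: α = ln(V₂/V₁)/ln(z₂/z₁) = ln(40.2/31.6)/ln(44.0/10.5) = 0.24071/1.43281 = 0.1680
Extrapolate from 44.0 m to 92.7 m: V₃ = 40.2 × (92.7/44.0)^0.1680 = 40.2 × 1.1334 = 45.5612 knots

45.6 knots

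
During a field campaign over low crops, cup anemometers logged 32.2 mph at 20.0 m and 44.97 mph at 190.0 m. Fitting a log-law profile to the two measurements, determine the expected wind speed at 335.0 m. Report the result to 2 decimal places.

48.19 mph

Log law: V ∝ ln(z/z₀). From the pair, with r = V₁/V₂ = 0.71603,
ln z₀ = (ln z₁ − r·ln z₂)/(1 − r) = (2.9957 − 0.71603×5.2470)/0.28397 = -2.6810 → z₀ = 0.06850 m
V₃ = V₁ · ln(z₃/z₀)/ln(z₁/z₀) = 32.2 × 8.4951/5.6767 = 48.1868 mph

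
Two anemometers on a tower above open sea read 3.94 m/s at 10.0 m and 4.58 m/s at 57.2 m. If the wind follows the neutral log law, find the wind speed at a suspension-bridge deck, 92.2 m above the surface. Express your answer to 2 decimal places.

4.76 m/s

Log law: V ∝ ln(z/z₀). From the pair, with r = V₁/V₂ = 0.86026,
ln z₀ = (ln z₁ − r·ln z₂)/(1 − r) = (2.3026 − 0.86026×4.0466)/0.13974 = -8.4337 → z₀ = 0.0002174 m
V₃ = V₁ · ln(z₃/z₀)/ln(z₁/z₀) = 3.94 × 12.9577/10.7363 = 4.7552 m/s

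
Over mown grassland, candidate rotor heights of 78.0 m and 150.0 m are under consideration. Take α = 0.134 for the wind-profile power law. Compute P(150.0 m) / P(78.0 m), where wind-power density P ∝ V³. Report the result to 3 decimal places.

1.301

Speed ratio: V_B/V_A = (z_B/z_A)^α = (150.0/78.0)^0.134 = (1.9231)^0.134 = 1.09158
Power-density ratio: P_B/P_A = (V_B/V_A)³ = (1.09158)³ = 1.30067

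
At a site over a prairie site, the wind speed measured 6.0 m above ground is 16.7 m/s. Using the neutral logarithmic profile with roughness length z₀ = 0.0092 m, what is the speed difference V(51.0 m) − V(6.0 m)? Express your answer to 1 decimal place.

Log law: V₂ = V₁ · ln(z₂/z₀)/ln(z₁/z₀) = 16.7 × 8.6204/6.4803 = 22.2150 m/s
ΔV = 22.2150 − 16.7 = 5.5150 m/s

5.5 m/s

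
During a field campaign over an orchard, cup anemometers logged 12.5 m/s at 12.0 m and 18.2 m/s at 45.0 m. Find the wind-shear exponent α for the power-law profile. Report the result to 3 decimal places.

α ≈ 0.284

Power law: V₂/V₁ = (z₂/z₁)^α ⇒ α = ln(V₂/V₁) / ln(z₂/z₁)
α = ln(18.2/12.5) / ln(45.0/12.0) = ln(1.4560) / ln(3.7500)
  = 0.37569 / 1.32176 = 0.28424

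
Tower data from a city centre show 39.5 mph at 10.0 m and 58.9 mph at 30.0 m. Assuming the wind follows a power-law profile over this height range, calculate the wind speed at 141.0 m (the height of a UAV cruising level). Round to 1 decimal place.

103.4 mph

First find α: α = ln(V₂/V₁)/ln(z₂/z₁) = ln(58.9/39.5)/ln(30.0/10.0) = 0.39954/1.09861 = 0.3637
Extrapolate from 30.0 m to 141.0 m: V₃ = 58.9 × (141.0/30.0)^0.3637 = 58.9 × 1.7556 = 103.4051 mph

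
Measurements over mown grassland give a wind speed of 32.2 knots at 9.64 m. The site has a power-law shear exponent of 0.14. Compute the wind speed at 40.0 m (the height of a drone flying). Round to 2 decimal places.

39.30 knots

Power-law profile: V₂ = V₁ · (z₂/z₁)^α
V₂ = 32.2 × (40.0/9.64)^0.14 = 32.2 × (4.1494)^0.14
    = 32.2 × 1.2204 = 39.2983 knots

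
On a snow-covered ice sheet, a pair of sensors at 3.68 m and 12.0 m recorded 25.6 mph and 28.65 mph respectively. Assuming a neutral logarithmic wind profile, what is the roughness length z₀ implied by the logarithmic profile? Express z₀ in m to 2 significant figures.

Log law: V(z) ∝ ln(z/z₀). With r = V₁/V₂ = 25.6/28.65 = 0.89354,
r · ln(z₂/z₀) = ln(z₁/z₀) ⇒ ln z₀ = (ln z₁ − r·ln z₂)/(1 − r)
ln z₀ = (1.30291 − 0.89354×2.48491) / 0.10646 = -8.6181
z₀ = exp(-8.6181) = 0.0001808 m

z₀ ≈ 0.00018 m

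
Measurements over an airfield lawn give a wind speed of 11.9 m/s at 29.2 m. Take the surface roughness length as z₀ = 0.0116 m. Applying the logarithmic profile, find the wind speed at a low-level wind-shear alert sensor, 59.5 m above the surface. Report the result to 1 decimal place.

13.0 m/s

Log law: V(z) ∝ ln(z/z₀), so V₂/V₁ = ln(z₂/z₀) / ln(z₁/z₀).
ln(59.5/0.0116) = 8.5427, ln(29.2/0.0116) = 7.8309
V₂ = 11.9 × 8.5427/7.8309 = 11.9 × 1.0909 = 12.9817 m/s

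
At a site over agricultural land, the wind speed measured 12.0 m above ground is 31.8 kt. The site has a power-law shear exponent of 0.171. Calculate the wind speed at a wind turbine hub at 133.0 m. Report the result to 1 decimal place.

Power-law profile: V₂ = V₁ · (z₂/z₁)^α
V₂ = 31.8 × (133.0/12.0)^0.171 = 31.8 × (11.0833)^0.171
    = 31.8 × 1.5088 = 47.9806 kt

48.0 kt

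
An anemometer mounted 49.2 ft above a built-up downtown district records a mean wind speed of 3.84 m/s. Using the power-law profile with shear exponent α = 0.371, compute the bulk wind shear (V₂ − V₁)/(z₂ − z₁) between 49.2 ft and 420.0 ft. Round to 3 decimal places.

0.013 m/s/ft

Power law: V₂ = V₁ · (z₂/z₁)^α = 3.84 × (8.5366)^0.371 = 8.5082 m/s
ΔV/Δz = (8.5082 − 3.84)/(420.0 − 49.2) = 4.6682/370.8000 = 0.01259 m/s/ft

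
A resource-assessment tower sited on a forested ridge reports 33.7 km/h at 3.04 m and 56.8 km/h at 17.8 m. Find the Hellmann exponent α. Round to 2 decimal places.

Power law: V₂/V₁ = (z₂/z₁)^α ⇒ α = ln(V₂/V₁) / ln(z₂/z₁)
α = ln(56.8/33.7) / ln(17.8/3.04) = ln(1.6855) / ln(5.8553)
  = 0.52204 / 1.76734 = 0.29538

α ≈ 0.30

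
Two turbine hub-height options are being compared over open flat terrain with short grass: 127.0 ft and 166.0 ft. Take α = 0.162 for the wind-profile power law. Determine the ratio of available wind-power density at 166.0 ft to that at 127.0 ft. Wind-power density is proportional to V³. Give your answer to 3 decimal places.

1.139

Speed ratio: V_B/V_A = (z_B/z_A)^α = (166.0/127.0)^0.162 = (1.3071)^0.162 = 1.04434
Power-density ratio: P_B/P_A = (V_B/V_A)³ = (1.04434)³ = 1.13900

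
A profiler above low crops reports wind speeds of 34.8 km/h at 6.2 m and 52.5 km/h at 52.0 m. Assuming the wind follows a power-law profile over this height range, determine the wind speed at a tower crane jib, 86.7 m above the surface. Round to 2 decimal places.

57.95 km/h

First find α: α = ln(V₂/V₁)/ln(z₂/z₁) = ln(52.5/34.8)/ln(52.0/6.2) = 0.41120/2.12669 = 0.1933
Extrapolate from 52.0 m to 86.7 m: V₃ = 52.5 × (86.7/52.0)^0.1933 = 52.5 × 1.1039 = 57.9543 km/h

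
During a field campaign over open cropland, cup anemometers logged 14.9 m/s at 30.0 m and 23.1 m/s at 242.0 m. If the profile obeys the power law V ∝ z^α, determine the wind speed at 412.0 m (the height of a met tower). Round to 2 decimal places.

25.83 m/s

First find α: α = ln(V₂/V₁)/ln(z₂/z₁) = ln(23.1/14.9)/ln(242.0/30.0) = 0.43847/2.08774 = 0.2100
Extrapolate from 242.0 m to 412.0 m: V₃ = 23.1 × (412.0/242.0)^0.2100 = 23.1 × 1.1182 = 25.8312 m/s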